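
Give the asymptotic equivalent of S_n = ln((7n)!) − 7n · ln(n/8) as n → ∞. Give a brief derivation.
S_n ~ 7n · (ln 56 − 1) + O(ln n)

Stirling: ln((7n)!) = 7n ln(7n) − 7n + O(ln n).
  S_n = 7n ln(7n) − 7n − 7n ln(n/8) + O(ln n)
      = 7n ln(7n) − 7n ln n + 7n ln 8 − 7n + O(ln n)
      = 7n ln 7 + 7n ln 8 − 7n + O(ln n)
      = 7n (ln 56 − 1) + O(ln n).
Numerically ln(56) − 1 ≈ 3.0254.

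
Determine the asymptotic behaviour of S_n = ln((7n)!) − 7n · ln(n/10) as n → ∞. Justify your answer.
S_n ~ 7n · (ln 70 − 1) + O(ln n)

Stirling: ln((7n)!) = 7n ln(7n) − 7n + O(ln n).
  S_n = 7n ln(7n) − 7n − 7n ln(n/10) + O(ln n)
      = 7n ln(7n) − 7n ln n + 7n ln 10 − 7n + O(ln n)
      = 7n ln 7 + 7n ln 10 − 7n + O(ln n)
      = 7n (ln 70 − 1) + O(ln n).
Numerically ln(70) − 1 ≈ 3.2485.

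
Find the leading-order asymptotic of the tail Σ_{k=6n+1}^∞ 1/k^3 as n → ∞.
Σ_{k>6n} 1/k^3 ~ 1/(2 · (6n)^2)

Compare to the integral: ∫_{6n}^∞ x^(−3) dx = [−x^(−2)/2]_{6n}^∞ = 1/((3−1)·(6n)^2). Euler-Maclaurin then gives
  Σ_{k>6n} 1/k^3 = ∫_{6n}^∞ dx/x^3 − 1/(2·(6n)^3) + O(1/(6n)^4).
(Equivalently this is ζ(3) − Σ_{k≤6n} 1/k^3.)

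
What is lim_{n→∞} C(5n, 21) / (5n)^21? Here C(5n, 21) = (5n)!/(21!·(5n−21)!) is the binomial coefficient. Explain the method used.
lim = 1/21! = 1/51090942171709440000

With N = 5n → ∞: C(N, 21) / N^21 = [N(N−1)…(N−20)] / (21! · N^21) = (1/21!) · 1 · (1 − 1/(5n)) · … · (1 − 20/(5n)). Each factor → 1 as N → ∞, so the limit is 1/21! = 1/51090942171709440000.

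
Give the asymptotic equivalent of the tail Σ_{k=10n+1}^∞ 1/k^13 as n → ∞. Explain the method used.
Σ_{k>10n} 1/k^13 ~ 1/(12 · (10n)^12)

Compare to the integral: ∫_{10n}^∞ x^(−13) dx = [−x^(−12)/12]_{10n}^∞ = 1/((13−1)·(10n)^12). Euler-Maclaurin then gives
  Σ_{k>10n} 1/k^13 = ∫_{10n}^∞ dx/x^13 − 1/(2·(10n)^13) + O(1/(10n)^14).
(Equivalently this is ζ(13) − Σ_{k≤10n} 1/k^13.)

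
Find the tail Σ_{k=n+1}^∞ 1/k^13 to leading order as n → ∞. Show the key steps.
Σ_{k>n} 1/k^13 ~ 1/(12 · n^12)

Compare to the integral: ∫_{n}^∞ x^(−13) dx = [−x^(−12)/12]_{n}^∞ = 1/((13−1)·n^12). Euler-Maclaurin then gives
  Σ_{k>n} 1/k^13 = ∫_{n}^∞ dx/x^13 − 1/(2·n^13) + O(1/n^14).
(Equivalently this is ζ(13) − Σ_{k≤n} 1/k^13.)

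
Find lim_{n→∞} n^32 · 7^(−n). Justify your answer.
lim = 0

Exponentials with base > 1 dominate every fixed polynomial: for any fixed c, n^c / 7^n → 0 as n → ∞ (e.g. by the ratio test, or by writing 7^n = e^(n ln 7) and noting e^(n ln 7) / n^c → ∞). Hence n^32 · 7^(−n) = n^32 / 7^n → 0.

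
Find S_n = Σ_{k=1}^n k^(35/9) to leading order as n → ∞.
S_n ~ (9/44) · n^(44/9)

Integral comparison: Σ_{k=1}^n k^(35/9) = ∫_0^n x^(35/9) dx + O(n^(35/9)). The integral is n^(1 + 35/9) / (1 + 35/9) = n^((35+9)/9) / ((35+9)/9) = (9/44) · n^(44/9).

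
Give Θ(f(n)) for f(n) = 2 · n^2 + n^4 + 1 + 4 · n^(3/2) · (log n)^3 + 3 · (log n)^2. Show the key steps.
f(n) ∈ Θ(n^4)

Compare the terms by growth order. For large n, n^a · (log n)^b dominates n^a' · (log n)^b' iff a > a', or (a = a' and b > b'). Ranking the 5 terms shows the dominant one is n^4. Hence f(n) ∈ Θ(n^4).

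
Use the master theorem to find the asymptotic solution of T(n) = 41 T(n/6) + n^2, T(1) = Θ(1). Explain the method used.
T(n) = Θ(n^(log_6 41))

Master theorem: compare f(n) = n^2 to n^(log_6 41) where log_6 41 ≈ 2.073. Since 2 < log_6 41, we have f(n) = O(n^(log_6 41 − ε)) for some ε > 0 — Case 1. Hence T(n) = Θ(n^(log_6 41)).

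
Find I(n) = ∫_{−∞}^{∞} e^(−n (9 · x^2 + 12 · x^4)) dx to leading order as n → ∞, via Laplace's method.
I(n) ~ sqrt(π/(9n))

φ(x) = 9 · x^2 + 12 · x^4 has its unique global minimum at x* = 0 (since φ'(x) = 18x + 48x^3 = 0 only at x = 0 for real x with both coefficients positive, and φ → ∞ as |x| → ∞). At x* = 0, φ(0) = 0 and φ''(0) = 18. Laplace's method then gives
  I(n) ~ sqrt(2π / (n · φ''(0))) · e^(−n φ(0)) = sqrt(2π / (18n)) = sqrt(π/(9n)).
The 12 · x^4 term contributes only at subleading order (an O(1/n) relative correction).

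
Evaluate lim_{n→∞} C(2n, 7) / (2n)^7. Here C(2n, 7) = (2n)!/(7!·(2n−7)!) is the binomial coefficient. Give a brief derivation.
lim = 1/7! = 1/5040

With N = 2n → ∞: C(N, 7) / N^7 = [N(N−1)…(N−6)] / (7! · N^7) = (1/7!) · 1 · (1 − 1/(2n)) · … · (1 − 6/(2n)). Each factor → 1 as N → ∞, so the limit is 1/7! = 1/5040.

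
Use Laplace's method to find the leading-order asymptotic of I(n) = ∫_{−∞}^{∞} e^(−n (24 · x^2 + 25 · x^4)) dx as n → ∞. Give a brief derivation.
I(n) ~ sqrt(π/(24n))

φ(x) = 24 · x^2 + 25 · x^4 has its unique global minimum at x* = 0 (since φ'(x) = 48x + 100x^3 = 0 only at x = 0 for real x with both coefficients positive, and φ → ∞ as |x| → ∞). At x* = 0, φ(0) = 0 and φ''(0) = 48. Laplace's method then gives
  I(n) ~ sqrt(2π / (n · φ''(0))) · e^(−n φ(0)) = sqrt(2π / (48n)) = sqrt(π/(24n)).
The 25 · x^4 term contributes only at subleading order (an O(1/n) relative correction).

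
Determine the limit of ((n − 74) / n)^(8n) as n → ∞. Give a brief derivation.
lim = e^(−592)

Rewrite as (1 − 74/n)^(8n). By the standard limit (1 + x/n)^n → e^x, we have (1 − 74/n)^n → e^(−74), and raising to the 8th power gives e^(−592).
More precisely, ln[(1 − 74/n)^(8n)] = 8n · ln(1 − 74/n) = 8n · (-74/n + O(1/n^2)) = -592 + O(1/n) → -592.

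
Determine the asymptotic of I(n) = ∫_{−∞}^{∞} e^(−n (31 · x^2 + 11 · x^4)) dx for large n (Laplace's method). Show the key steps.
I(n) ~ sqrt(π/(31n))

φ(x) = 31 · x^2 + 11 · x^4 has its unique global minimum at x* = 0 (since φ'(x) = 62x + 44x^3 = 0 only at x = 0 for real x with both coefficients positive, and φ → ∞ as |x| → ∞). At x* = 0, φ(0) = 0 and φ''(0) = 62. Laplace's method then gives
  I(n) ~ sqrt(2π / (n · φ''(0))) · e^(−n φ(0)) = sqrt(2π / (62n)) = sqrt(π/(31n)).
The 11 · x^4 term contributes only at subleading order (an O(1/n) relative correction).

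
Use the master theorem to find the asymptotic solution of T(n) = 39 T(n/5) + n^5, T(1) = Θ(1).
T(n) = Θ(n^5)

log_5 39 ≈ 2.276. f(n) = n^5 dominates n^(log_5 39) since 5 > 2.276, and the regularity condition a·f(n/b) = 39·(n/5)^5 = (39/3125)·n^5 ≤ c·f(n) holds with c = 39/3125 ≈ 0.0125 < 1. So this is Case 3: T(n) = Θ(f(n)) = Θ(n^5).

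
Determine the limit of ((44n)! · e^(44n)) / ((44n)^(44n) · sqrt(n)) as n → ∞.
lim = sqrt(2π·44)

Stirling: (44n)! ~ sqrt(2π·44n) · (44n/e)^(44n). Hence
  (44n)! · e^(44n) / (44n)^(44n) ~ sqrt(2π·44n).
Dividing by sqrt(n): sqrt(2π·44n) / sqrt(n) = sqrt(2π·44) · n^((1−1)/2), so the limit is sqrt(2π·44).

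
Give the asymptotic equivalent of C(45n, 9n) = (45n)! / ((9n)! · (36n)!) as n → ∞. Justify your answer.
C(45n, 9n) ~ (3125/256)^(9n) · sqrt(5/(8π·9n))

Write N = 9n. Apply Stirling to each factorial:
  (5N)! ~ sqrt(2π·5N) · (5N/e)^(5N),
  N! ~ sqrt(2π N) · (N/e)^N,
  (4N)! ~ sqrt(2π·4N) · (4N/e)^(4N).
The exponential factors combine to (5N)^(5N) / (N^N · (4N)^(4N)) = 5^(5N)/4^(4N) = (5^5/4^4)^N = (3125/256)^N.
The square-root prefactors combine to sqrt(2π·5N) / (sqrt(2π N)·sqrt(2π·4N)) = sqrt(5 / (2π·4·N)) = sqrt(5/(8π·9n)).
Substituting N = 9n: C(45n, 9n) ~ (3125/256)^(9n) · sqrt(5/(8π·9n)).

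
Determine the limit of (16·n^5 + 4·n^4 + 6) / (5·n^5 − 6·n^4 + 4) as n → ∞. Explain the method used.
lim = 16/5

For large n the leading n^5 terms dominate both numerator and denominator. Dividing top and bottom by n^5, every other term tends to 0, leaving 16/5.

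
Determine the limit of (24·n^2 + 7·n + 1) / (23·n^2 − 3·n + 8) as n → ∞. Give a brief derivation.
lim = 24/23

For large n the leading n^2 terms dominate both numerator and denominator. Dividing top and bottom by n^2, every other term tends to 0, leaving 24/23.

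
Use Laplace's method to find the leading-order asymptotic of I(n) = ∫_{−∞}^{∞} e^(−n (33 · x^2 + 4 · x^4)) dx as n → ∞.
I(n) ~ sqrt(π/(33n))

φ(x) = 33 · x^2 + 4 · x^4 has its unique global minimum at x* = 0 (since φ'(x) = 66x + 16x^3 = 0 only at x = 0 for real x with both coefficients positive, and φ → ∞ as |x| → ∞). At x* = 0, φ(0) = 0 and φ''(0) = 66. Laplace's method then gives
  I(n) ~ sqrt(2π / (n · φ''(0))) · e^(−n φ(0)) = sqrt(2π / (66n)) = sqrt(π/(33n)).
The 4 · x^4 term contributes only at subleading order (an O(1/n) relative correction).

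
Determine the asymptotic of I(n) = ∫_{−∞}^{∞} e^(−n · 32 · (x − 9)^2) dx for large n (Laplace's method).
I(n) = sqrt(π/(32n))

Here φ(x) = 32 · (x − 9)^2 has its unique minimum at x* = 9 with φ(x*) = 0 and φ''(x*) = 64. Laplace's method gives
  I(n) ~ e^(−n φ(x*)) · sqrt(2π / (n · φ''(x*))) = sqrt(2π / (64n)) = sqrt(π/(32n)).
This is exact: substituting u = (x − 9)·sqrt(32n) gives I(n) = (1/sqrt(32n)) ∫_{−∞}^{∞} e^(−u^2) du = sqrt(π/(32n)).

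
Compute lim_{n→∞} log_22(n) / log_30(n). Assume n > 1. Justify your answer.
lim = ln(30) / ln(22) = log_22(30)

Change of base: log_22(n) = ln n / ln 22 and log_30(n) = ln n / ln 30. The ratio is (ln n / ln 22) · (ln 30 / ln n) = ln 30 / ln 22, a constant independent of n. So the limit is ln 30 / ln 22 = log_22(30).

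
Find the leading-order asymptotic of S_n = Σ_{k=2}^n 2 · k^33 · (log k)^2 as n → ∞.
S_n ~ n^34 · (log n)^2 / 17

By integral comparison, S_n = ∫_1^n 2 · x^33 · (log x)^2 dx + O(n^33 · (log n)^2). For the integral, the leading term of ∫_1^n x^33 (log x)^2 dx is n^34/34 · (log n)^2 (by repeated integration by parts; each step lowers the log-exponent and produces a relatively O(1/log n) correction). Hence S_n ~ n^34 · (log n)^2 / 17.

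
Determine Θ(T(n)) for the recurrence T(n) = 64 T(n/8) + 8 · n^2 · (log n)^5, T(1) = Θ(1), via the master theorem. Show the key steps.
T(n) = Θ(n^2 · (log n)^6)

Here log_8 64 = 2 and f(n) = 8 · n^2 · (log n)^5 = Θ(n^(log_8 64) · (log n)^5). This is the extended Case 2 of the master theorem (f matches the critical exponent up to log factors), giving T(n) = Θ(n^(log_8 64) · (log n)^(5+1)) = Θ(n^2 · (log n)^6).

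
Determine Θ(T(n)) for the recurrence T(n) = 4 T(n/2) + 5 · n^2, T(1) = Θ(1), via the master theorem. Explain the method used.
T(n) = Θ(n^2 log n)

log_2 4 = 2, and f(n) = 5 · n^2 = Θ(n^(log_2 4)). This is Case 2 of the master theorem: T(n) = Θ(f(n) · log n) = Θ(n^2 log n).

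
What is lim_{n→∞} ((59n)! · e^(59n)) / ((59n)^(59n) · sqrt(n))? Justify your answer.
lim = sqrt(2π·59)

Stirling: (59n)! ~ sqrt(2π·59n) · (59n/e)^(59n). Hence
  (59n)! · e^(59n) / (59n)^(59n) ~ sqrt(2π·59n).
Dividing by sqrt(n): sqrt(2π·59n) / sqrt(n) = sqrt(2π·59) · n^((1−1)/2), so the limit is sqrt(2π·59).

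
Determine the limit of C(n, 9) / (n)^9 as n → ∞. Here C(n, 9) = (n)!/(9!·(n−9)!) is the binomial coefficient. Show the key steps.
lim = 1/9! = 1/362880

With N = n → ∞: C(N, 9) / N^9 = [N(N−1)…(N−8)] / (9! · N^9) = (1/9!) · 1 · (1 − 1/n) · … · (1 − 8/n). Each factor → 1 as N → ∞, so the limit is 1/9! = 1/362880.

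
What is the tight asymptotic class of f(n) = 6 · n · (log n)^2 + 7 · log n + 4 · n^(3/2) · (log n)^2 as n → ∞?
f(n) ∈ Θ(n^(3/2) · (log n)^2)

Compare the terms by growth order. For large n, n^a · (log n)^b dominates n^a' · (log n)^b' iff a > a', or (a = a' and b > b'). Ranking the 3 terms shows the dominant one is 4 · n^(3/2) · (log n)^2. Hence f(n) ∈ Θ(n^(3/2) · (log n)^2).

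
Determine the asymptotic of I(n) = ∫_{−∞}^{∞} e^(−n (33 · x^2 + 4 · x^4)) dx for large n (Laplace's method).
I(n) ~ sqrt(π/(33n))

φ(x) = 33 · x^2 + 4 · x^4 has its unique global minimum at x* = 0 (since φ'(x) = 66x + 16x^3 = 0 only at x = 0 for real x with both coefficients positive, and φ → ∞ as |x| → ∞). At x* = 0, φ(0) = 0 and φ''(0) = 66. Laplace's method then gives
  I(n) ~ sqrt(2π / (n · φ''(0))) · e^(−n φ(0)) = sqrt(2π / (66n)) = sqrt(π/(33n)).
The 4 · x^4 term contributes only at subleading order (an O(1/n) relative correction).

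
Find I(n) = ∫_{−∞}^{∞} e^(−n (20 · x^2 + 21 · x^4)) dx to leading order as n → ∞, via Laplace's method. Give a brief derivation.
I(n) ~ sqrt(π/(20n))

φ(x) = 20 · x^2 + 21 · x^4 has its unique global minimum at x* = 0 (since φ'(x) = 40x + 84x^3 = 0 only at x = 0 for real x with both coefficients positive, and φ → ∞ as |x| → ∞). At x* = 0, φ(0) = 0 and φ''(0) = 40. Laplace's method then gives
  I(n) ~ sqrt(2π / (n · φ''(0))) · e^(−n φ(0)) = sqrt(2π / (40n)) = sqrt(π/(20n)).
The 21 · x^4 term contributes only at subleading order (an O(1/n) relative correction).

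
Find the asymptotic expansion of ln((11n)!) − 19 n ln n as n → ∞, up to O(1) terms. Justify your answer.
ln((11n)!) − 19 n ln n = −8 n ln n + 11(ln 11 − 1) n + (1/2) ln(2π·11n) + O(1/n)

Stirling: ln((11n)!) = 11n ln(11n) − 11n + (1/2) ln(2π·11n) + O(1/n).
Expand 11n ln(11n) = 11n (ln n + ln 11) = 11n ln n + 11n ln 11.
Subtract 19n ln n: leading term is (11 − 19) n ln n = −8 n ln n. The next term is 11n ln 11 − 11n = 11(ln 11 − 1) n. Then the (1/2) ln(2π·11n) correction.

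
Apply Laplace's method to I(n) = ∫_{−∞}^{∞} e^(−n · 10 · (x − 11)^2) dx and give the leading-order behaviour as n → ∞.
I(n) = sqrt(π/(10n))

Here φ(x) = 10 · (x − 11)^2 has its unique minimum at x* = 11 with φ(x*) = 0 and φ''(x*) = 20. Laplace's method gives
  I(n) ~ e^(−n φ(x*)) · sqrt(2π / (n · φ''(x*))) = sqrt(2π / (20n)) = sqrt(π/(10n)).
This is exact: substituting u = (x − 11)·sqrt(10n) gives I(n) = (1/sqrt(10n)) ∫_{−∞}^{∞} e^(−u^2) du = sqrt(π/(10n)).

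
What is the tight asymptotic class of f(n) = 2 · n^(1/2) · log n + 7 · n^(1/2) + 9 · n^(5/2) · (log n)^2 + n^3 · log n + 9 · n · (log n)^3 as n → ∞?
f(n) ∈ Θ(n^3 · log n)

Compare the terms by growth order. For large n, n^a · (log n)^b dominates n^a' · (log n)^b' iff a > a', or (a = a' and b > b'). Ranking the 5 terms shows the dominant one is n^3 · log n. Hence f(n) ∈ Θ(n^3 · log n).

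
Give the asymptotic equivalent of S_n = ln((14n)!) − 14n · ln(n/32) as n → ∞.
S_n ~ 14n · (ln 448 − 1) + O(ln n)

Stirling: ln((14n)!) = 14n ln(14n) − 14n + O(ln n).
  S_n = 14n ln(14n) − 14n − 14n ln(n/32) + O(ln n)
      = 14n ln(14n) − 14n ln n + 14n ln 32 − 14n + O(ln n)
      = 14n ln 14 + 14n ln 32 − 14n + O(ln n)
      = 14n (ln 448 − 1) + O(ln n).
Numerically ln(448) − 1 ≈ 5.1048.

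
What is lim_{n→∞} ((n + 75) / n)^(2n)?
lim = e^150

Rewrite as (1 + 75/n)^(2n). By the standard limit (1 + x/n)^n → e^x, we have (1 + 75/n)^n → e^75, and raising to the 2nd power gives e^150.
More precisely, ln[(1 + 75/n)^(2n)] = 2n · ln(1 + 75/n) = 2n · (75/n + O(1/n^2)) = 150 + O(1/n) → 150.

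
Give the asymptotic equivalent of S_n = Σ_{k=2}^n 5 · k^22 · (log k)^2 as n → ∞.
S_n ~ 5 · n^23 · (log n)^2 / 23

By integral comparison, S_n = ∫_1^n 5 · x^22 · (log x)^2 dx + O(n^22 · (log n)^2). For the integral, the leading term of ∫_1^n x^22 (log x)^2 dx is n^23/23 · (log n)^2 (by repeated integration by parts; each step lowers the log-exponent and produces a relatively O(1/log n) correction). Hence S_n ~ 5 · n^23 · (log n)^2 / 23.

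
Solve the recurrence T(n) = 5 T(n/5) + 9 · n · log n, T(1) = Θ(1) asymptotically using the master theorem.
T(n) = Θ(n · (log n)^2)

Here log_5 5 = 1 and f(n) = 9 · n · log n = Θ(n^(log_5 5) · (log n)^1). This is the extended Case 2 of the master theorem (f matches the critical exponent up to log factors), giving T(n) = Θ(n^(log_5 5) · (log n)^(1+1)) = Θ(n · (log n)^2).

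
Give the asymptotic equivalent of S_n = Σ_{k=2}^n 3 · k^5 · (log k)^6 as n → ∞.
S_n ~ n^6 · (log n)^6 / 2

By integral comparison, S_n = ∫_1^n 3 · x^5 · (log x)^6 dx + O(n^5 · (log n)^6). For the integral, the leading term of ∫_1^n x^5 (log x)^6 dx is n^6/6 · (log n)^6 (by repeated integration by parts; each step lowers the log-exponent and produces a relatively O(1/log n) correction). Hence S_n ~ n^6 · (log n)^6 / 2.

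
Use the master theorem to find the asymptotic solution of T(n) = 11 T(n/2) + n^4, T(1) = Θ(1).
T(n) = Θ(n^4)

log_2 11 ≈ 3.459. f(n) = n^4 dominates n^(log_2 11) since 4 > 3.459, and the regularity condition a·f(n/b) = 11·(n/2)^4 = (11/16)·n^4 ≤ c·f(n) holds with c = 11/16 ≈ 0.688 < 1. So this is Case 3: T(n) = Θ(f(n)) = Θ(n^4).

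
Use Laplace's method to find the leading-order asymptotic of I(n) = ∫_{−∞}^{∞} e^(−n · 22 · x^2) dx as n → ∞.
I(n) = sqrt(π/(22n))

Here φ(x) = 22 · x^2 has its unique minimum at x* = 0 with φ(x*) = 0 and φ''(x*) = 44. Laplace's method gives
  I(n) ~ e^(−n φ(x*)) · sqrt(2π / (n · φ''(x*))) = sqrt(2π / (44n)) = sqrt(π/(22n)).
This is exact: substituting u = (x − 0)·sqrt(22n) gives I(n) = (1/sqrt(22n)) ∫_{−∞}^{∞} e^(−u^2) du = sqrt(π/(22n)).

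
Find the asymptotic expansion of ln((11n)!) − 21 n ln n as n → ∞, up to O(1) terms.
ln((11n)!) − 21 n ln n = −10 n ln n + 11(ln 11 − 1) n + (1/2) ln(2π·11n) + O(1/n)

Stirling: ln((11n)!) = 11n ln(11n) − 11n + (1/2) ln(2π·11n) + O(1/n).
Expand 11n ln(11n) = 11n (ln n + ln 11) = 11n ln n + 11n ln 11.
Subtract 21n ln n: leading term is (11 − 21) n ln n = −10 n ln n. The next term is 11n ln 11 − 11n = 11(ln 11 − 1) n. Then the (1/2) ln(2π·11n) correction.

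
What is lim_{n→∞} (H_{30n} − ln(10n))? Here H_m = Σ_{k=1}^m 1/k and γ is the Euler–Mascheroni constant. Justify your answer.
lim = ln 3 + γ

By Euler-Maclaurin, H_m = ln m + γ + O(1/m). So
  H_{30n} − ln(10n) = ln(30n) + γ − ln(10n) + O(1/n)
                       = ln(30/10) + γ + O(1/n).
Hence the limit is ln(30/10) + γ (= ln 3).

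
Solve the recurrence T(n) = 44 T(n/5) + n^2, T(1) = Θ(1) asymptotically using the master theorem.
T(n) = Θ(n^(log_5 44))

Master theorem: compare f(n) = n^2 to n^(log_5 44) where log_5 44 ≈ 2.351. Since 2 < log_5 44, we have f(n) = O(n^(log_5 44 − ε)) for some ε > 0 — Case 1. Hence T(n) = Θ(n^(log_5 44)).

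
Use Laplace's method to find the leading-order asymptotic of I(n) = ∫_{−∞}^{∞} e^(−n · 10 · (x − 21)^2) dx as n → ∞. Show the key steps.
I(n) = sqrt(π/(10n))

Here φ(x) = 10 · (x − 21)^2 has its unique minimum at x* = 21 with φ(x*) = 0 and φ''(x*) = 20. Laplace's method gives
  I(n) ~ e^(−n φ(x*)) · sqrt(2π / (n · φ''(x*))) = sqrt(2π / (20n)) = sqrt(π/(10n)).
This is exact: substituting u = (x − 21)·sqrt(10n) gives I(n) = (1/sqrt(10n)) ∫_{−∞}^{∞} e^(−u^2) du = sqrt(π/(10n)).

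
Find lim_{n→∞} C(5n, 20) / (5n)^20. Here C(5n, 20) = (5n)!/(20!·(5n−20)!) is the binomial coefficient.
lim = 1/20! = 1/2432902008176640000

With N = 5n → ∞: C(N, 20) / N^20 = [N(N−1)…(N−19)] / (20! · N^20) = (1/20!) · 1 · (1 − 1/(5n)) · … · (1 − 19/(5n)). Each factor → 1 as N → ∞, so the limit is 1/20! = 1/2432902008176640000.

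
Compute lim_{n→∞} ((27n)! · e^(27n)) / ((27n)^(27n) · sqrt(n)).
lim = sqrt(2π·27)

Stirling: (27n)! ~ sqrt(2π·27n) · (27n/e)^(27n). Hence
  (27n)! · e^(27n) / (27n)^(27n) ~ sqrt(2π·27n).
Dividing by sqrt(n): sqrt(2π·27n) / sqrt(n) = sqrt(2π·27) · n^((1−1)/2), so the limit is sqrt(2π·27).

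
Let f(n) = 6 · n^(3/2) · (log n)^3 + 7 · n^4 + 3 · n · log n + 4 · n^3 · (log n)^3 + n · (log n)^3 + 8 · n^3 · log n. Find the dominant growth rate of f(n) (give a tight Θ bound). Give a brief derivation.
f(n) ∈ Θ(n^4)

Compare the terms by growth order. For large n, n^a · (log n)^b dominates n^a' · (log n)^b' iff a > a', or (a = a' and b > b'). Ranking the 6 terms shows the dominant one is 7 · n^4. Hence f(n) ∈ Θ(n^4).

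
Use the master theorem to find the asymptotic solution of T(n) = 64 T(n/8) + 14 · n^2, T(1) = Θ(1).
T(n) = Θ(n^2 log n)

log_8 64 = 2, and f(n) = 14 · n^2 = Θ(n^(log_8 64)). This is Case 2 of the master theorem: T(n) = Θ(f(n) · log n) = Θ(n^2 log n).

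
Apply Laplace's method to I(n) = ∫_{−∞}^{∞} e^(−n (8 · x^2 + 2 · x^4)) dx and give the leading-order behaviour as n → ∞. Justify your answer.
I(n) ~ sqrt(π/(8n))

φ(x) = 8 · x^2 + 2 · x^4 has its unique global minimum at x* = 0 (since φ'(x) = 16x + 8x^3 = 0 only at x = 0 for real x with both coefficients positive, and φ → ∞ as |x| → ∞). At x* = 0, φ(0) = 0 and φ''(0) = 16. Laplace's method then gives
  I(n) ~ sqrt(2π / (n · φ''(0))) · e^(−n φ(0)) = sqrt(2π / (16n)) = sqrt(π/(8n)).
The 2 · x^4 term contributes only at subleading order (an O(1/n) relative correction).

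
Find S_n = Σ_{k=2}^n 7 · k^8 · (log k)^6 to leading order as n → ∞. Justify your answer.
S_n ~ 7 · n^9 · (log n)^6 / 9

By integral comparison, S_n = ∫_1^n 7 · x^8 · (log x)^6 dx + O(n^8 · (log n)^6). For the integral, the leading term of ∫_1^n x^8 (log x)^6 dx is n^9/9 · (log n)^6 (by repeated integration by parts; each step lowers the log-exponent and produces a relatively O(1/log n) correction). Hence S_n ~ 7 · n^9 · (log n)^6 / 9.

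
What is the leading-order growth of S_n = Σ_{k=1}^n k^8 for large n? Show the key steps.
S_n ~ n^9 / 9

By integral comparison (Euler-Maclaurin), Σ_{k=1}^n k^8 = ∫_0^n x^8 dx + O(n^8) = n^9/9 + O(n^8). (Equivalently, Faulhaber's formula gives the same leading term.)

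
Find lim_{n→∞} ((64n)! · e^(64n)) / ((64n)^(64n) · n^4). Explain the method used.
lim = 0

Stirling: (64n)! ~ sqrt(2π·64n) · (64n/e)^(64n). Hence
  (64n)! · e^(64n) / (64n)^(64n) ~ sqrt(2π·64n).
Dividing by n^4: sqrt(2π·64n) / n^4 = sqrt(2π·64) · n^((1−8)/2), so the expression behaves like sqrt(2π·64) · n^((1−8)/2) → 0.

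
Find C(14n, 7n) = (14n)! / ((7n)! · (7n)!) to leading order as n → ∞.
C(14n, 7n) ~ (4)^(7n) · sqrt(1/(π·7n))

Write N = 7n. Apply Stirling to each factorial:
  (2N)! ~ sqrt(2π·2N) · (2N/e)^(2N),
  N! ~ sqrt(2π N) · (N/e)^N,
  (1N)! ~ sqrt(2π·1N) · (1N/e)^(1N).
The exponential factors combine to (2N)^(2N) / (N^N · (1N)^(1N)) = 2^(2N)/1^(1N) = (2^2/1^1)^N = (4)^N.
The square-root prefactors combine to sqrt(2π·2N) / (sqrt(2π N)·sqrt(2π·1N)) = sqrt(2 / (2π·1·N)) = sqrt(1/(π·7n)).
Substituting N = 7n: C(14n, 7n) ~ (4)^(7n) · sqrt(1/(π·7n)).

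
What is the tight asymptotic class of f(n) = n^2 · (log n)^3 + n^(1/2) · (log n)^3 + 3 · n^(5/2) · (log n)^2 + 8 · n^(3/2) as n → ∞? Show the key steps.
f(n) ∈ Θ(n^(5/2) · (log n)^2)

Compare the terms by growth order. For large n, n^a · (log n)^b dominates n^a' · (log n)^b' iff a > a', or (a = a' and b > b'). Ranking the 4 terms shows the dominant one is 3 · n^(5/2) · (log n)^2. Hence f(n) ∈ Θ(n^(5/2) · (log n)^2).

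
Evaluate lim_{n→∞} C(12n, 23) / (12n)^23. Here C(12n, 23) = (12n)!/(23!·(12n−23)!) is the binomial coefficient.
lim = 1/23! = 1/25852016738884976640000

With N = 12n → ∞: C(N, 23) / N^23 = [N(N−1)…(N−22)] / (23! · N^23) = (1/23!) · 1 · (1 − 1/(12n)) · … · (1 − 22/(12n)). Each factor → 1 as N → ∞, so the limit is 1/23! = 1/25852016738884976640000.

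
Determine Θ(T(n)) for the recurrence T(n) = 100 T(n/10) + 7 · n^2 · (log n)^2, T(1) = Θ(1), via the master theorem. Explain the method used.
T(n) = Θ(n^2 · (log n)^3)

Here log_10 100 = 2 and f(n) = 7 · n^2 · (log n)^2 = Θ(n^(log_10 100) · (log n)^2). This is the extended Case 2 of the master theorem (f matches the critical exponent up to log factors), giving T(n) = Θ(n^(log_10 100) · (log n)^(2+1)) = Θ(n^2 · (log n)^3).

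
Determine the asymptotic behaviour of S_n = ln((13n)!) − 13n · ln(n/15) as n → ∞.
S_n ~ 13n · (ln 195 − 1) + O(ln n)

Stirling: ln((13n)!) = 13n ln(13n) − 13n + O(ln n).
  S_n = 13n ln(13n) − 13n − 13n ln(n/15) + O(ln n)
      = 13n ln(13n) − 13n ln n + 13n ln 15 − 13n + O(ln n)
      = 13n ln 13 + 13n ln 15 − 13n + O(ln n)
      = 13n (ln 195 − 1) + O(ln n).
Numerically ln(195) − 1 ≈ 4.2730.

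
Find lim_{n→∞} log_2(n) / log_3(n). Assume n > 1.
lim = ln(3) / ln(2) = log_2(3)

Change of base: log_2(n) = ln n / ln 2 and log_3(n) = ln n / ln 3. The ratio is (ln n / ln 2) · (ln 3 / ln n) = ln 3 / ln 2, a constant independent of n. So the limit is ln 3 / ln 2 = log_2(3).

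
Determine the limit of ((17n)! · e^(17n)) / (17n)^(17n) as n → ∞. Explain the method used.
lim = ∞

Stirling: (17n)! ~ sqrt(2π·17n) · (17n/e)^(17n). Hence
  (17n)! · e^(17n) / (17n)^(17n) ~ sqrt(2π·17n) = sqrt(2π·17) · sqrt(n) → ∞.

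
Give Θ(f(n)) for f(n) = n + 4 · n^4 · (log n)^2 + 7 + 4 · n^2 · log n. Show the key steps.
f(n) ∈ Θ(n^4 · (log n)^2)

Compare the terms by growth order. For large n, n^a · (log n)^b dominates n^a' · (log n)^b' iff a > a', or (a = a' and b > b'). Ranking the 4 terms shows the dominant one is 4 · n^4 · (log n)^2. Hence f(n) ∈ Θ(n^4 · (log n)^2).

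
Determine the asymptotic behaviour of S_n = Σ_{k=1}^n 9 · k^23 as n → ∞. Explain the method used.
S_n ~ 3 · n^24 / 8

By integral comparison (Euler-Maclaurin), Σ_{k=1}^n 9 · k^23 = 9 · ∫_0^n x^23 dx + O(n^23) = 9 · n^24/24 = 3 · n^24 / 8 + O(n^23). (Equivalently, Faulhaber's formula gives the same leading term.)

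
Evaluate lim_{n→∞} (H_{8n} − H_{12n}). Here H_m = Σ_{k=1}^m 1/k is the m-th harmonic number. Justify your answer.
lim = ln(8/12) = ln(2/3)

Euler-Maclaurin gives H_m = ln m + γ + 1/(2m) + O(1/m^2). The γ and O(1/m) terms cancel in the difference:
  H_{8n} − H_{12n} = ln(8n) − ln(12n) + O(1/n) = ln(8/12) + O(1/n).
Hence the limit is ln(8/12) = ln(2/3).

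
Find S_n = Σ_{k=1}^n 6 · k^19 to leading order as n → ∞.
S_n ~ 3 · n^20 / 10

By integral comparison (Euler-Maclaurin), Σ_{k=1}^n 6 · k^19 = 6 · ∫_0^n x^19 dx + O(n^19) = 6 · n^20/20 = 3 · n^20 / 10 + O(n^19). (Equivalently, Faulhaber's formula gives the same leading term.)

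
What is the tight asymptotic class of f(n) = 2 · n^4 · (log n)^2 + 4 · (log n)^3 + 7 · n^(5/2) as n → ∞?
f(n) ∈ Θ(n^4 · (log n)^2)

Compare the terms by growth order. For large n, n^a · (log n)^b dominates n^a' · (log n)^b' iff a > a', or (a = a' and b > b'). Ranking the 3 terms shows the dominant one is 2 · n^4 · (log n)^2. Hence f(n) ∈ Θ(n^4 · (log n)^2).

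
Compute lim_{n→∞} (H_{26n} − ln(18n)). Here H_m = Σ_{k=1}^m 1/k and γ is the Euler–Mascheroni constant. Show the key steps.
lim = ln(13/9) + γ

By Euler-Maclaurin, H_m = ln m + γ + O(1/m). So
  H_{26n} − ln(18n) = ln(26n) + γ − ln(18n) + O(1/n)
                       = ln(26/18) + γ + O(1/n).
Hence the limit is ln(26/18) + γ (= ln(13/9)).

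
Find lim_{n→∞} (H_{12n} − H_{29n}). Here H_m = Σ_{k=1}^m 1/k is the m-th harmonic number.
lim = ln(12/29)

Euler-Maclaurin gives H_m = ln m + γ + 1/(2m) + O(1/m^2). The γ and O(1/m) terms cancel in the difference:
  H_{12n} − H_{29n} = ln(12n) − ln(29n) + O(1/n) = ln(12/29) + O(1/n).
Hence the limit is ln(12/29).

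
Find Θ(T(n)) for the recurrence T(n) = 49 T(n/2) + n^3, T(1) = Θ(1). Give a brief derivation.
T(n) = Θ(n^(log_2 49))

Master theorem: compare f(n) = n^3 to n^(log_2 49) where log_2 49 ≈ 5.615. Since 3 < log_2 49, we have f(n) = O(n^(log_2 49 − ε)) for some ε > 0 — Case 1. Hence T(n) = Θ(n^(log_2 49)).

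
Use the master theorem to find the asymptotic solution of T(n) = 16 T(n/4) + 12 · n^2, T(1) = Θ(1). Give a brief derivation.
T(n) = Θ(n^2 log n)

log_4 16 = 2, and f(n) = 12 · n^2 = Θ(n^(log_4 16)). This is Case 2 of the master theorem: T(n) = Θ(f(n) · log n) = Θ(n^2 log n).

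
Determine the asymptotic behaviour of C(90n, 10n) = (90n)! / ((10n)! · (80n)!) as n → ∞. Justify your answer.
C(90n, 10n) ~ (387420489/16777216)^(10n) · sqrt(9/(16π·10n))

Write N = 10n. Apply Stirling to each factorial:
  (9N)! ~ sqrt(2π·9N) · (9N/e)^(9N),
  N! ~ sqrt(2π N) · (N/e)^N,
  (8N)! ~ sqrt(2π·8N) · (8N/e)^(8N).
The exponential factors combine to (9N)^(9N) / (N^N · (8N)^(8N)) = 9^(9N)/8^(8N) = (9^9/8^8)^N = (387420489/16777216)^N.
The square-root prefactors combine to sqrt(2π·9N) / (sqrt(2π N)·sqrt(2π·8N)) = sqrt(9 / (2π·8·N)) = sqrt(9/(16π·10n)).
Substituting N = 10n: C(90n, 10n) ~ (387420489/16777216)^(10n) · sqrt(9/(16π·10n)).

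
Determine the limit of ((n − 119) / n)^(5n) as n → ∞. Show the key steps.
lim = e^(−595)

Rewrite as (1 − 119/n)^(5n). By the standard limit (1 + x/n)^n → e^x, we have (1 − 119/n)^n → e^(−119), and raising to the 5th power gives e^(−595).
More precisely, ln[(1 − 119/n)^(5n)] = 5n · ln(1 − 119/n) = 5n · (-119/n + O(1/n^2)) = -595 + O(1/n) → -595.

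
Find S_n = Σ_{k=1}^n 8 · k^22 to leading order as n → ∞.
S_n ~ 8 · n^23 / 23

By integral comparison (Euler-Maclaurin), Σ_{k=1}^n 8 · k^22 = 8 · ∫_0^n x^22 dx + O(n^22) = 8 · n^23/23 + O(n^22). (Equivalently, Faulhaber's formula gives the same leading term.)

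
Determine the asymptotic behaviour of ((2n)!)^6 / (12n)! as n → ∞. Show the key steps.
((2n)!)^6/(12n)! ~ ((2π·2n)^(5/2) / sqrt(6)) · 6^(−6·2n)  →  0

Write N = 2n. Stirling: N! ~ sqrt(2π N)(N/e)^N and (6N)! ~ sqrt(2π·6N)·(6N/e)^(6N).
  (N!)^6/(6N)! ~ (2π N)^(6/2) (N/e)^(6N) / [sqrt(2π·6N) (6N/e)^(6N)]
     = (2π N)^(6/2) / sqrt(2π·6N) · (N/(6N))^(6N)
     = (2π N)^((6−1)/2) / sqrt(6) · 6^(−6N).
Since 6^6 > 1, the factor 6^(−6N) decays exponentially, so the ratio → 0. Substituting N = 2n gives the stated form.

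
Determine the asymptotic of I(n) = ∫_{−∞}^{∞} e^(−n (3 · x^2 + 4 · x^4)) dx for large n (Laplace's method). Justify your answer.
I(n) ~ sqrt(π/(3n))

φ(x) = 3 · x^2 + 4 · x^4 has its unique global minimum at x* = 0 (since φ'(x) = 6x + 16x^3 = 0 only at x = 0 for real x with both coefficients positive, and φ → ∞ as |x| → ∞). At x* = 0, φ(0) = 0 and φ''(0) = 6. Laplace's method then gives
  I(n) ~ sqrt(2π / (n · φ''(0))) · e^(−n φ(0)) = sqrt(2π / (6n)) = sqrt(π/(3n)).
The 4 · x^4 term contributes only at subleading order (an O(1/n) relative correction).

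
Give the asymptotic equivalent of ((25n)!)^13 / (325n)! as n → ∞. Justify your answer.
((25n)!)^13/(325n)! ~ ((2π·25n)^(12/2) / sqrt(13)) · 13^(−13·25n)  →  0

Write N = 25n. Stirling: N! ~ sqrt(2π N)(N/e)^N and (13N)! ~ sqrt(2π·13N)·(13N/e)^(13N).
  (N!)^13/(13N)! ~ (2π N)^(13/2) (N/e)^(13N) / [sqrt(2π·13N) (13N/e)^(13N)]
     = (2π N)^(13/2) / sqrt(2π·13N) · (N/(13N))^(13N)
     = (2π N)^((13−1)/2) / sqrt(13) · 13^(−13N).
Since 13^13 > 1, the factor 13^(−13N) decays exponentially, so the ratio → 0. Substituting N = 25n gives the stated form.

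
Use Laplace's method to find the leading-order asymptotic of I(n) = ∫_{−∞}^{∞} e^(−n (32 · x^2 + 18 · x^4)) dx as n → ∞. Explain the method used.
I(n) ~ sqrt(π/(32n))

φ(x) = 32 · x^2 + 18 · x^4 has its unique global minimum at x* = 0 (since φ'(x) = 64x + 72x^3 = 0 only at x = 0 for real x with both coefficients positive, and φ → ∞ as |x| → ∞). At x* = 0, φ(0) = 0 and φ''(0) = 64. Laplace's method then gives
  I(n) ~ sqrt(2π / (n · φ''(0))) · e^(−n φ(0)) = sqrt(2π / (64n)) = sqrt(π/(32n)).
The 18 · x^4 term contributes only at subleading order (an O(1/n) relative correction).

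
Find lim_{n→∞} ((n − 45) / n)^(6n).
lim = e^(−270)

Rewrite as (1 − 45/n)^(6n). By the standard limit (1 + x/n)^n → e^x, we have (1 − 45/n)^n → e^(−45), and raising to the 6th power gives e^(−270).
More precisely, ln[(1 − 45/n)^(6n)] = 6n · ln(1 − 45/n) = 6n · (-45/n + O(1/n^2)) = -270 + O(1/n) → -270.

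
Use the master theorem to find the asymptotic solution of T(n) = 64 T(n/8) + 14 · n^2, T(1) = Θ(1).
T(n) = Θ(n^2 log n)

log_8 64 = 2, and f(n) = 14 · n^2 = Θ(n^(log_8 64)). This is Case 2 of the master theorem: T(n) = Θ(f(n) · log n) = Θ(n^2 log n).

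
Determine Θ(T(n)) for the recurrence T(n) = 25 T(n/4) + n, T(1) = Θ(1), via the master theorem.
T(n) = Θ(n^(log_4 25))

Master theorem: compare f(n) = n to n^(log_4 25) where log_4 25 ≈ 2.322. Since 1 < log_4 25, we have f(n) = O(n^(log_4 25 − ε)) for some ε > 0 — Case 1. Hence T(n) = Θ(n^(log_4 25)).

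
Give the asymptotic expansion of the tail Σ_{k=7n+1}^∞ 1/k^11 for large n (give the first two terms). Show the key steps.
Σ_{k>7n} 1/k^11 = 1/(10 · (7n)^10) − 1/(2 · (7n)^11) + O(1/(7n)^12)

Compare to the integral: ∫_{7n}^∞ x^(−11) dx = [−x^(−10)/10]_{7n}^∞ = 1/((11−1)·(7n)^10). The Euler-Maclaurin correction adds −f(7n)/2 = −1/(2·(7n)^11). Euler-Maclaurin then gives
  Σ_{k>7n} 1/k^11 = ∫_{7n}^∞ dx/x^11 − 1/(2·(7n)^11) + O(1/(7n)^12).
(Equivalently this is ζ(11) − Σ_{k≤7n} 1/k^11.)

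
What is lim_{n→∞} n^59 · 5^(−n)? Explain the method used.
lim = 0

Exponentials with base > 1 dominate every fixed polynomial: for any fixed c, n^c / 5^n → 0 as n → ∞ (e.g. by the ratio test, or by writing 5^n = e^(n ln 5) and noting e^(n ln 5) / n^c → ∞). Hence n^59 · 5^(−n) = n^59 / 5^n → 0.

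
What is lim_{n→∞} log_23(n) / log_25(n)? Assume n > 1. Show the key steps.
lim = ln(25) / ln(23) = log_23(25)

Change of base: log_23(n) = ln n / ln 23 and log_25(n) = ln n / ln 25. The ratio is (ln n / ln 23) · (ln 25 / ln n) = ln 25 / ln 23, a constant independent of n. So the limit is ln 25 / ln 23 = log_23(25).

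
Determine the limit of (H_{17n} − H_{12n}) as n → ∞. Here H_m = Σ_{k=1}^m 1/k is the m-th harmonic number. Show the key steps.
lim = ln(17/12)

Euler-Maclaurin gives H_m = ln m + γ + 1/(2m) + O(1/m^2). The γ and O(1/m) terms cancel in the difference:
  H_{17n} − H_{12n} = ln(17n) − ln(12n) + O(1/n) = ln(17/12) + O(1/n).
Hence the limit is ln(17/12).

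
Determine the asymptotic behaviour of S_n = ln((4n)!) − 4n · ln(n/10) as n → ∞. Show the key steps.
S_n ~ 4n · (ln 40 − 1) + O(ln n)

Stirling: ln((4n)!) = 4n ln(4n) − 4n + O(ln n).
  S_n = 4n ln(4n) − 4n − 4n ln(n/10) + O(ln n)
      = 4n ln(4n) − 4n ln n + 4n ln 10 − 4n + O(ln n)
      = 4n ln 4 + 4n ln 10 − 4n + O(ln n)
      = 4n (ln 40 − 1) + O(ln n).
Numerically ln(40) − 1 ≈ 2.6889.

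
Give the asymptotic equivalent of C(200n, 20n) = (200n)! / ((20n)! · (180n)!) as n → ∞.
C(200n, 20n) ~ (10000000000/387420489)^(20n) · sqrt(5/(9π·20n))

Write N = 20n. Apply Stirling to each factorial:
  (10N)! ~ sqrt(2π·10N) · (10N/e)^(10N),
  N! ~ sqrt(2π N) · (N/e)^N,
  (9N)! ~ sqrt(2π·9N) · (9N/e)^(9N).
The exponential factors combine to (10N)^(10N) / (N^N · (9N)^(9N)) = 10^(10N)/9^(9N) = (10^10/9^9)^N = (10000000000/387420489)^N.
The square-root prefactors combine to sqrt(2π·10N) / (sqrt(2π N)·sqrt(2π·9N)) = sqrt(10 / (2π·9·N)) = sqrt(5/(9π·20n)).
Substituting N = 20n: C(200n, 20n) ~ (10000000000/387420489)^(20n) · sqrt(5/(9π·20n)).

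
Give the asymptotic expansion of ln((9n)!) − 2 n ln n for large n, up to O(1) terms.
ln((9n)!) − 2 n ln n = 7 n ln n + 9(ln 9 − 1) n + (1/2) ln(2π·9n) + O(1/n)

Stirling: ln((9n)!) = 9n ln(9n) − 9n + (1/2) ln(2π·9n) + O(1/n).
Expand 9n ln(9n) = 9n (ln n + ln 9) = 9n ln n + 9n ln 9.
Subtract 2n ln n: leading term is (9 − 2) n ln n = 7 n ln n. The next term is 9n ln 9 − 9n = 9(ln 9 − 1) n. Then the (1/2) ln(2π·9n) correction.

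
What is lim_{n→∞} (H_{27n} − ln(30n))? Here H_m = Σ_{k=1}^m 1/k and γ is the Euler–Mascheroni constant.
lim = ln(9/10) + γ

By Euler-Maclaurin, H_m = ln m + γ + O(1/m). So
  H_{27n} − ln(30n) = ln(27n) + γ − ln(30n) + O(1/n)
                       = ln(27/30) + γ + O(1/n).
Hence the limit is ln(27/30) + γ (= ln(9/10)).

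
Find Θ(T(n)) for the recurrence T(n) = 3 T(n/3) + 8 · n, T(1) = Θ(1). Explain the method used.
T(n) = Θ(n log n)

log_3 3 = 1, and f(n) = 8 · n = Θ(n^(log_3 3)). This is Case 2 of the master theorem: T(n) = Θ(f(n) · log n) = Θ(n log n).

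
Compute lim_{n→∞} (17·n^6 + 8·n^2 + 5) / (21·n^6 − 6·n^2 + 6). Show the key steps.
lim = 17/21

For large n the leading n^6 terms dominate both numerator and denominator. Dividing top and bottom by n^6, every other term tends to 0, leaving 17/21.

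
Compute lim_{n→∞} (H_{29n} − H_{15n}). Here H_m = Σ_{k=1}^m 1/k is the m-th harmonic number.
lim = ln(29/15)

Euler-Maclaurin gives H_m = ln m + γ + 1/(2m) + O(1/m^2). The γ and O(1/m) terms cancel in the difference:
  H_{29n} − H_{15n} = ln(29n) − ln(15n) + O(1/n) = ln(29/15) + O(1/n).
Hence the limit is ln(29/15).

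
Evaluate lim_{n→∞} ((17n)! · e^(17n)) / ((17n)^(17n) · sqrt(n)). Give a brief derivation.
lim = sqrt(2π·17)

Stirling: (17n)! ~ sqrt(2π·17n) · (17n/e)^(17n). Hence
  (17n)! · e^(17n) / (17n)^(17n) ~ sqrt(2π·17n).
Dividing by sqrt(n): sqrt(2π·17n) / sqrt(n) = sqrt(2π·17) · n^((1−1)/2), so the limit is sqrt(2π·17).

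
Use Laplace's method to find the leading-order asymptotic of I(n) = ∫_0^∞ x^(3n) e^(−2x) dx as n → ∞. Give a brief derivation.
I(n) ~ (sqrt(2π·3n) / 2) · (3n/(2e))^(3n)

Write the integrand as exp(3n ln x − 2x) and set f(x) = 3n ln x − 2x. Then f'(x) = 3n/x − 2 = 0 at x* = 3n/2, and f''(x*) = −3n/x*^2 = −2^2/(3n). Laplace's method (interior maximum) gives
  I(n) ~ e^(f(x*)) · sqrt(2π / |f''(x*)|)
        = exp(3n ln(3n/2) − 3n) · sqrt(2π · 3n / 2^2)
        = (3n/2)^(3n) e^(−3n) · sqrt(2π·3n) / 2
        = (sqrt(2π·3n) / 2) · (3n/(2e))^(3n).
This matches Γ(3n+1)/2^(3n+1) with Stirling applied to Γ.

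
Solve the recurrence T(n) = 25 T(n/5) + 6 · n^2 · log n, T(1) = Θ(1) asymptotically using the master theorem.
T(n) = Θ(n^2 · (log n)^2)

Here log_5 25 = 2 and f(n) = 6 · n^2 · log n = Θ(n^(log_5 25) · (log n)^1). This is the extended Case 2 of the master theorem (f matches the critical exponent up to log factors), giving T(n) = Θ(n^(log_5 25) · (log n)^(1+1)) = Θ(n^2 · (log n)^2).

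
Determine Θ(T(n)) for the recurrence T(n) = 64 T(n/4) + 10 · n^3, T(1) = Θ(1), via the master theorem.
T(n) = Θ(n^3 log n)

log_4 64 = 3, and f(n) = 10 · n^3 = Θ(n^(log_4 64)). This is Case 2 of the master theorem: T(n) = Θ(f(n) · log n) = Θ(n^3 log n).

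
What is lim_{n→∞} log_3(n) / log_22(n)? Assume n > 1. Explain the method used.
lim = ln(22) / ln(3) = log_3(22)

Change of base: log_3(n) = ln n / ln 3 and log_22(n) = ln n / ln 22. The ratio is (ln n / ln 3) · (ln 22 / ln n) = ln 22 / ln 3, a constant independent of n. So the limit is ln 22 / ln 3 = log_3(22).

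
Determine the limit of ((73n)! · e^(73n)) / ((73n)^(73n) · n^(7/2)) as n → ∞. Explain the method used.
lim = 0

Stirling: (73n)! ~ sqrt(2π·73n) · (73n/e)^(73n). Hence
  (73n)! · e^(73n) / (73n)^(73n) ~ sqrt(2π·73n).
Dividing by n^(7/2): sqrt(2π·73n) / n^(7/2) = sqrt(2π·73) · n^((1−7)/2), so the expression behaves like sqrt(2π·73) · n^((1−7)/2) → 0.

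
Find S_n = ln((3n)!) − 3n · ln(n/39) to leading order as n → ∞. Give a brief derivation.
S_n ~ 3n · (ln 117 − 1) + O(ln n)

Stirling: ln((3n)!) = 3n ln(3n) − 3n + O(ln n).
  S_n = 3n ln(3n) − 3n − 3n ln(n/39) + O(ln n)
      = 3n ln(3n) − 3n ln n + 3n ln 39 − 3n + O(ln n)
      = 3n ln 3 + 3n ln 39 − 3n + O(ln n)
      = 3n (ln 117 − 1) + O(ln n).
Numerically ln(117) − 1 ≈ 3.7622.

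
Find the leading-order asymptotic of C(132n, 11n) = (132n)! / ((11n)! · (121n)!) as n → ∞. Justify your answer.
C(132n, 11n) ~ (8916100448256/285311670611)^(11n) · sqrt(6/(11π·11n))

Write N = 11n. Apply Stirling to each factorial:
  (12N)! ~ sqrt(2π·12N) · (12N/e)^(12N),
  N! ~ sqrt(2π N) · (N/e)^N,
  (11N)! ~ sqrt(2π·11N) · (11N/e)^(11N).
The exponential factors combine to (12N)^(12N) / (N^N · (11N)^(11N)) = 12^(12N)/11^(11N) = (12^12/11^11)^N = (8916100448256/285311670611)^N.
The square-root prefactors combine to sqrt(2π·12N) / (sqrt(2π N)·sqrt(2π·11N)) = sqrt(12 / (2π·11·N)) = sqrt(6/(11π·11n)).
Substituting N = 11n: C(132n, 11n) ~ (8916100448256/285311670611)^(11n) · sqrt(6/(11π·11n)).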